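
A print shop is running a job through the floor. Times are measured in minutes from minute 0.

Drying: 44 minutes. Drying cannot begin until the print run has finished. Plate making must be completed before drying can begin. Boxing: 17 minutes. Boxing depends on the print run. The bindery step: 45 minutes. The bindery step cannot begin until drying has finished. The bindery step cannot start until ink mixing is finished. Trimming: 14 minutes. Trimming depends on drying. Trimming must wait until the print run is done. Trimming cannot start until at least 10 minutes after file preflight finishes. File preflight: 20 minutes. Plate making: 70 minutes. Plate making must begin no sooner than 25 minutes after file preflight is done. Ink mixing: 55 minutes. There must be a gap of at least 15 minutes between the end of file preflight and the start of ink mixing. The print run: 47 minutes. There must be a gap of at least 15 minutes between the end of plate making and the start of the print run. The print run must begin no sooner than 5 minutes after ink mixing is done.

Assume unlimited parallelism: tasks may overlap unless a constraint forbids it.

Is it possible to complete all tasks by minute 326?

File preflight has no prerequisites, so it starts at minute 0 and finishes at minute 20.
After file preflight (finishes minute 20, plus 15-minute gap → minute 35), ink mixing can start at minute 35 and finishes at minute 90.
Plate making cannot begin until file preflight (finishes minute 20, plus 25-minute gap → minute 45). It runs from minute 45 to 45 + 70 = minute 115.
The print run has to wait for plate making (finishes minute 115, plus 15-minute gap → minute 130); ink mixing (finishes minute 90, plus 5-minute gap → minute 95). The latest of these is minute 130, so the print run runs minute 130 to 130 + 47 = minute 177.
After the print run (finishes minute 177), boxing can start at minute 177 and finishes at minute 194.
For drying: the print run (finishes minute 177); plate making (finishes minute 115). Taking the maximum gives a start of minute 177, and it finishes at 177 + 44 = minute 221.
The bindery step needs all of drying (finishes minute 221); ink mixing (finishes minute 90). That puts its earliest start at minute 221; it finishes at 221 + 45 = minute 266.
Trimming needs all of drying (finishes minute 221); the print run (finishes minute 177); file preflight (finishes minute 20, plus 10-minute gap → minute 30). That puts its earliest start at minute 221; it finishes at 221 + 14 = minute 235.
Every task is finished by minute 266, which is no later than the deadline of 326, so the schedule is feasible.

Yes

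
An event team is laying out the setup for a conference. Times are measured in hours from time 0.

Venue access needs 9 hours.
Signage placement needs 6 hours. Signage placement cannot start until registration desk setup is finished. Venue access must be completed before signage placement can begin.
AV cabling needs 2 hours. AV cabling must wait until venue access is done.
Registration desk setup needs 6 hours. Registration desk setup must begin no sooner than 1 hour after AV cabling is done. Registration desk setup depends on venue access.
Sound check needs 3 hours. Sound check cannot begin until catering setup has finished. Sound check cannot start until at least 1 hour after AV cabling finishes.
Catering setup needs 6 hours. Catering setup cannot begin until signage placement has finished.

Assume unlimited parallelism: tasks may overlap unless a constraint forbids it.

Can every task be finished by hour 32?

No

Venue access has no prerequisites, so it starts at hour 0 and finishes at hour 9.
AV cabling cannot begin until venue access (finishes hour 9). It runs from hour 9 to 9 + 2 = hour 11.
Registration desk setup has to wait for AV cabling (finishes hour 11, plus 1-hour gap → hour 12); venue access (finishes hour 9). The latest of these is hour 12, so registration desk setup runs hour 12 to 12 + 6 = hour 18.
Signage placement cannot start until registration desk setup (finishes hour 18); venue access (finishes hour 9). The controlling bound is hour 18, so signage placement finishes at 18 + 6 = hour 24.
Catering setup cannot begin until signage placement (finishes hour 24). It runs from hour 24 to 24 + 6 = hour 30.
Sound check has to wait for catering setup (finishes hour 30); AV cabling (finishes hour 11, plus 1-hour gap → hour 12). The latest of these is hour 30, so sound check runs hour 30 to 30 + 3 = hour 33.
The earliest everything can be done is hour 33, which is after the deadline of 32, so it is not possible.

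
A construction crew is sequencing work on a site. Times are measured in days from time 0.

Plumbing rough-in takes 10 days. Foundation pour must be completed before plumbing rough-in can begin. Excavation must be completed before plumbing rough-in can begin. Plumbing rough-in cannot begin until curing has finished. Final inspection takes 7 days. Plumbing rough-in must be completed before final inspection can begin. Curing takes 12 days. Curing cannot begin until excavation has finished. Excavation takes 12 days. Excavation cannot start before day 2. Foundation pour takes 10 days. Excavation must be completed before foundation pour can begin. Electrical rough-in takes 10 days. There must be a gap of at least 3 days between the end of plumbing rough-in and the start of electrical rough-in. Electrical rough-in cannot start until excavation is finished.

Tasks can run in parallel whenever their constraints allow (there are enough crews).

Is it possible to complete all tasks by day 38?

No

After its own release at day 2, excavation can start at day 2 and finishes at day 14.
Curing cannot begin until excavation (finishes day 14). It runs from day 14 to 14 + 12 = day 26.
Foundation pour cannot begin until excavation (finishes day 14). It runs from day 14 to 14 + 10 = day 24.
Plumbing rough-in needs all of foundation pour (finishes day 24); excavation (finishes day 14); curing (finishes day 26). That puts its earliest start at day 26; it finishes at 26 + 10 = day 36.
Final inspection cannot begin until plumbing rough-in (finishes day 36). It runs from day 36 to 36 + 7 = day 43.
Electrical rough-in cannot start until plumbing rough-in (finishes day 36, plus 3-day gap → day 39); excavation (finishes day 14). The controlling bound is day 39, so electrical rough-in finishes at 39 + 10 = day 49.
The earliest everything can be done is day 49, which is after the deadline of 38, so it is not possible.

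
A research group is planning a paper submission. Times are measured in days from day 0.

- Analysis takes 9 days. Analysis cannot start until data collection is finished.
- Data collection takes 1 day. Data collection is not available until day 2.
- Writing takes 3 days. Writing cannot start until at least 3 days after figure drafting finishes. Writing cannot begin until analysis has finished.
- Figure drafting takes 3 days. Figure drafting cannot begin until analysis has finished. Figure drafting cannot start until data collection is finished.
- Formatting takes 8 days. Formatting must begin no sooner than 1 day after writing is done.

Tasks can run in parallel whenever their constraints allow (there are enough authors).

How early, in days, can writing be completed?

21

After its own release at day 2, data collection can start at day 2 and finishes at day 3.
After data collection (finishes day 3), analysis can start at day 3 and finishes at day 12.
Figure drafting needs all of analysis (finishes day 12); data collection (finishes day 3). That puts its earliest start at day 12; it finishes at 12 + 3 = day 15.
Writing cannot start until figure drafting (finishes day 15, plus 3-day gap → day 18); analysis (finishes day 12). The controlling bound is day 18, so writing finishes at 18 + 3 = day 21.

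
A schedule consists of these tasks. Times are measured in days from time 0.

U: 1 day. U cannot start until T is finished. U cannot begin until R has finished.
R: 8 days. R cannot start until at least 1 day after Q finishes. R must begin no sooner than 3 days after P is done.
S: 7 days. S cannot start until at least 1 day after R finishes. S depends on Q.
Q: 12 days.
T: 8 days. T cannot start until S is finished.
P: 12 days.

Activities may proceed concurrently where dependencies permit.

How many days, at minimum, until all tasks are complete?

Nothing blocks Q, so it runs from day 0 to day 12.
Nothing blocks P, so it runs from day 0 to day 12.
R cannot start until Q (finishes day 12, plus 1-day gap → day 13); P (finishes day 12, plus 3-day gap → day 15). The controlling bound is day 15, so R finishes at 15 + 8 = day 23.
S cannot start until R (finishes day 23, plus 1-day gap → day 24); Q (finishes day 12). The controlling bound is day 24, so S finishes at 24 + 7 = day 31.
T cannot begin until S (finishes day 31). It runs from day 31 to 31 + 8 = day 39.
U cannot start until T (finishes day 39); R (finishes day 23). The controlling bound is day 39, so U finishes at 39 + 1 = day 40.
All tasks are finished once the last one completes. Finish times: P at 12, Q at 12, R at 23, S at 31, T at 39, U at 40. The latest is day 40.

40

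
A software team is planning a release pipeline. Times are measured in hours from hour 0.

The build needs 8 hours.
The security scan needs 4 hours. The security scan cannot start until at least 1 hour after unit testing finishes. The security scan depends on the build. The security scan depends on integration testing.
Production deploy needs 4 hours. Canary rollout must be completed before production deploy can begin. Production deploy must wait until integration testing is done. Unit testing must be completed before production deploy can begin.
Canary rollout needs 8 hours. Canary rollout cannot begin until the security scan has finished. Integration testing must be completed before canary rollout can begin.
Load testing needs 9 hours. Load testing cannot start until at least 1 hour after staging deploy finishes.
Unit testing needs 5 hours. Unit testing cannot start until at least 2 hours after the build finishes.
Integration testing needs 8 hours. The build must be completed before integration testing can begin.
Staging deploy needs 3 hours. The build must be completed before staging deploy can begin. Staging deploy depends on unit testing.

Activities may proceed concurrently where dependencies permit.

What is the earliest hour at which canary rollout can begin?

The build has no prerequisites, so it starts at hour 0 and finishes at hour 8.
Integration testing cannot begin until the build (finishes hour 8). It runs from hour 8 to 8 + 8 = hour 16.
After the build (finishes hour 8, plus 2-hour gap → hour 10), unit testing can start at hour 10 and finishes at hour 15.
The security scan has to wait for unit testing (finishes hour 15, plus 1-hour gap → hour 16); the build (finishes hour 8); integration testing (finishes hour 16). The latest of these is hour 16, so the security scan runs hour 16 to 16 + 4 = hour 20.
Canary rollout waits on the security scan (finishes hour 20); integration testing (finishes hour 16). The latest of these is hour 20, which is the earliest canary rollout can start.

20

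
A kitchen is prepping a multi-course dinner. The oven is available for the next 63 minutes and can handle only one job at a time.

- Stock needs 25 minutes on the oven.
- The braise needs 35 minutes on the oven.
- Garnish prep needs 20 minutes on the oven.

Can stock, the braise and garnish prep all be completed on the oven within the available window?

Running back to back, the jobs need 25 + 35 + 20 = 80 minutes on the oven.
Since 80 > 63, they cannot all fit.

No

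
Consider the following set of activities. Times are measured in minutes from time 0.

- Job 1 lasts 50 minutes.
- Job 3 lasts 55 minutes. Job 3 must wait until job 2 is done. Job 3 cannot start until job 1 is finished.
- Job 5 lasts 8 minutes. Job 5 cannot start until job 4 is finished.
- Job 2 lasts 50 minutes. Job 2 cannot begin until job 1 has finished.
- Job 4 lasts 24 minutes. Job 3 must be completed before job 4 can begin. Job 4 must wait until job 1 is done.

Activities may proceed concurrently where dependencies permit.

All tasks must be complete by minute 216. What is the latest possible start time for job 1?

29

Job 5 has no dependents, so it just needs to finish by minute 216. Starting by 216 − 8 = minute 208 achieves that.
Job 4 has to be done before job 5 (must start by minute 208). That means finishing by minute 208, i.e. starting by 208 − 24 = minute 184.
Job 3 must finish before job 4 (must start by minute 184). With a 55-minute duration, job 3 must start by 184 − 55 = minute 129.
Since job 3 (must start by minute 129) depends on it, job 2 must finish by minute 129. Backing off its 50-minute duration gives a latest start of minute 79.
For job 1: job 2 (must start by minute 79); job 3 (must start by minute 129); job 4 (must start by minute 184). The most restrictive is minute 79; with a 50-minute duration, job 1 must start by minute 29.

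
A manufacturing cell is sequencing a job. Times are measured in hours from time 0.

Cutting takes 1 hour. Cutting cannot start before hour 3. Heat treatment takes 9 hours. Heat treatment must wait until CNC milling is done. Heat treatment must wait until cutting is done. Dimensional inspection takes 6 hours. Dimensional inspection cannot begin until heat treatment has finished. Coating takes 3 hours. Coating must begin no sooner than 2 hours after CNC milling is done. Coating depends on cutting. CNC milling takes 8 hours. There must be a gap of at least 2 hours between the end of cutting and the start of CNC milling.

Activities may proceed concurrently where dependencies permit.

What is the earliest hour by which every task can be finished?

Cutting cannot begin until its own release at hour 3. It runs from hour 3 to 3 + 1 = hour 4.
CNC milling cannot begin until cutting (finishes hour 4, plus 2-hour gap → hour 6). It runs from hour 6 to 6 + 8 = hour 14.
Coating needs all of CNC milling (finishes hour 14, plus 2-hour gap → hour 16); cutting (finishes hour 4). That puts its earliest start at hour 16; it finishes at 16 + 3 = hour 19.
Heat treatment needs all of CNC milling (finishes hour 14); cutting (finishes hour 4). That puts its earliest start at hour 14; it finishes at 14 + 9 = hour 23.
Dimensional inspection cannot begin until heat treatment (finishes hour 23). It runs from hour 23 to 23 + 6 = hour 29.
All tasks are finished once the last one completes. Finish times: Cutting at 4, CNC milling at 14, Heat treatment at 23, Dimensional inspection at 29, Coating at 19. The latest is hour 29.

29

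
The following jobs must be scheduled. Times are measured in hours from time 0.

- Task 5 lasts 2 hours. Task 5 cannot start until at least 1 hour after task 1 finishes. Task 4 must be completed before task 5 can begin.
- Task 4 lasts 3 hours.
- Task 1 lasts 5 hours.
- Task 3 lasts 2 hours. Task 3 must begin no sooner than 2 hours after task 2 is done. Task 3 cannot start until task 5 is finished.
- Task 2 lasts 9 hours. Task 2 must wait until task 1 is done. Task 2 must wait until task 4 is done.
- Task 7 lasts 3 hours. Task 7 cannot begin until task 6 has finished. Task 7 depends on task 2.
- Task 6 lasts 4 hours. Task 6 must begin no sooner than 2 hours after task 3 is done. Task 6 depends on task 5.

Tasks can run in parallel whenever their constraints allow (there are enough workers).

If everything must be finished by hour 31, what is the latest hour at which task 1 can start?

Task 7 has no dependents, so it just needs to finish by hour 31. Starting by 31 − 3 = hour 28 achieves that.
Task 6 must finish before task 7 (must start by hour 28). With a 4-hour duration, task 6 must start by 28 − 4 = hour 24.
Since task 6 (must start by hour 24, minus 2-hour gap → hour 22) depends on it, task 3 must finish by hour 22. Backing off its 2-hour duration gives a latest start of hour 20.
Task 2 feeds task 3 (must start by hour 20, minus 2-hour gap → hour 18); task 7 (must start by hour 28). Taking the minimum, task 2 must finish by hour 18 and start by 18 − 9 = hour 9.
Task 5 must finish in time for task 3 (must start by hour 20); task 6 (must start by hour 24). The tightest is hour 20, so task 5 must start by 20 − 2 = hour 18.
Task 1 must finish in time for task 2 (must start by hour 9); task 5 (must start by hour 18, minus 1-hour gap → hour 17). The tightest is hour 9, so task 1 must start by 9 − 5 = hour 4.

4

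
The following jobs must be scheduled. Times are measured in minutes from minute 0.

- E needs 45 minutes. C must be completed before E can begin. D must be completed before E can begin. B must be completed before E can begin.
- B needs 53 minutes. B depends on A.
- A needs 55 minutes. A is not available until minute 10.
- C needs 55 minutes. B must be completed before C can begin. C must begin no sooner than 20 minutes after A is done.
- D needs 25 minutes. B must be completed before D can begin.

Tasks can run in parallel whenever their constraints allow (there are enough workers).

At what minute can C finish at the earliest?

173

A cannot begin until its own release at minute 10. It runs from minute 10 to 10 + 55 = minute 65.
B cannot begin until A (finishes minute 65). It runs from minute 65 to 65 + 53 = minute 118.
For C: B (finishes minute 118); A (finishes minute 65, plus 20-minute gap → minute 85). Taking the maximum gives a start of minute 118, and it finishes at 118 + 55 = minute 173.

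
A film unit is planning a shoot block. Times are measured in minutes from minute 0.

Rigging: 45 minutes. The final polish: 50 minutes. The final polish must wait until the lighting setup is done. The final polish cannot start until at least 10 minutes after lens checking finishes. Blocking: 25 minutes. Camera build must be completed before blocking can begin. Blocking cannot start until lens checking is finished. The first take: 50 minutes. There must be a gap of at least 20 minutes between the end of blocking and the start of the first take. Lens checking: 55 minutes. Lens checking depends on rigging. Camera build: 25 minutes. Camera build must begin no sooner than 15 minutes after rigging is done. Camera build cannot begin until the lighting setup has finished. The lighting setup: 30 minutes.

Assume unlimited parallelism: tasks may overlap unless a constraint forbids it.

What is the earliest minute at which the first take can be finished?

195

Nothing blocks the lighting setup, so it runs from minute 0 to minute 30.
Rigging can start immediately at minute 0; it finishes at minute 45.
Lens checking waits on rigging (finishes minute 45), so it starts at minute 45 and finishes at 45 + 55 = minute 100.
Camera build cannot start until rigging (finishes minute 45, plus 15-minute gap → minute 60); the lighting setup (finishes minute 30). The controlling bound is minute 60, so camera build finishes at 60 + 25 = minute 85.
Blocking needs all of camera build (finishes minute 85); lens checking (finishes minute 100). That puts its earliest start at minute 100; it finishes at 100 + 25 = minute 125.
After blocking (finishes minute 125, plus 20-minute gap → minute 145), the first take can start at minute 145 and finishes at minute 195.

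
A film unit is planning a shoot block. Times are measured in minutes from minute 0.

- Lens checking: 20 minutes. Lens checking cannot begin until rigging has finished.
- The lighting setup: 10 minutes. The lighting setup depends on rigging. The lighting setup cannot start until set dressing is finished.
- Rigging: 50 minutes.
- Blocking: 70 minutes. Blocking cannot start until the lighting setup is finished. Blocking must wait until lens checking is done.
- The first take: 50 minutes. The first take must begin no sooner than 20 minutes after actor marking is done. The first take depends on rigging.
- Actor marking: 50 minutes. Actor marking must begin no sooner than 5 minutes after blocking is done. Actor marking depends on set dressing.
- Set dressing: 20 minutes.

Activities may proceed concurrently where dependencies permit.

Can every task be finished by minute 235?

No

Set dressing has no prerequisites, so it starts at minute 0 and finishes at minute 20.
Nothing blocks rigging, so it runs from minute 0 to minute 50.
After rigging (finishes minute 50), lens checking can start at minute 50 and finishes at minute 70.
The lighting setup needs all of rigging (finishes minute 50); set dressing (finishes minute 20). That puts its earliest start at minute 50; it finishes at 50 + 10 = minute 60.
Blocking has to wait for the lighting setup (finishes minute 60); lens checking (finishes minute 70). The latest of these is minute 70, so blocking runs minute 70 to 70 + 70 = minute 140.
For actor marking: blocking (finishes minute 140, plus 5-minute gap → minute 145); set dressing (finishes minute 20). Taking the maximum gives a start of minute 145, and it finishes at 145 + 50 = minute 195.
The first take cannot start until actor marking (finishes minute 195, plus 20-minute gap → minute 215); rigging (finishes minute 50). The controlling bound is minute 215, so the first take finishes at 215 + 50 = minute 265.
The earliest everything can be done is minute 265, which is after the deadline of 235, so it is not possible.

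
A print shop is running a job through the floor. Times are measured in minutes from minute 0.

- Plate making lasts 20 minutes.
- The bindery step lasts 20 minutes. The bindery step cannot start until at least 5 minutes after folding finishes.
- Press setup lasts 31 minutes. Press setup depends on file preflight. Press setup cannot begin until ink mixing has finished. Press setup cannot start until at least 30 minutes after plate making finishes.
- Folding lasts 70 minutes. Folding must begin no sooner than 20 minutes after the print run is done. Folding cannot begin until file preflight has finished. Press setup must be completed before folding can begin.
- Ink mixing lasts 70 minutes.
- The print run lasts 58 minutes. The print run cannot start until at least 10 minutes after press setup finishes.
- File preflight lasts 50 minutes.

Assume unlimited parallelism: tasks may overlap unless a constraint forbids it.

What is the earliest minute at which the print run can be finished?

Ink mixing has no prerequisites, so it starts at minute 0 and finishes at minute 70.
Nothing blocks plate making, so it runs from minute 0 to minute 20.
File preflight can start immediately at minute 0; it finishes at minute 50.
Press setup has to wait for file preflight (finishes minute 50); ink mixing (finishes minute 70); plate making (finishes minute 20, plus 30-minute gap → minute 50). The latest of these is minute 70, so press setup runs minute 70 to 70 + 31 = minute 101.
The print run cannot begin until press setup (finishes minute 101, plus 10-minute gap → minute 111). It runs from minute 111 to 111 + 58 = minute 169.

169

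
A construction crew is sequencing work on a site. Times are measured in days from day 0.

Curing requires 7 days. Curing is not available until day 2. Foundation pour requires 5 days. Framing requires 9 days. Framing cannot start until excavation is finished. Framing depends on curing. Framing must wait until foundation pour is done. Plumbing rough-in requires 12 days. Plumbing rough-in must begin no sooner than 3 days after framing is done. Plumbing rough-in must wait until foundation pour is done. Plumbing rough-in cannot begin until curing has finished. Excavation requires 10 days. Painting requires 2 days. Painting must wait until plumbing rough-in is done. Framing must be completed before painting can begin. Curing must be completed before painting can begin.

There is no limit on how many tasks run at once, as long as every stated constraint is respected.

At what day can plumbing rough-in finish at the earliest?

After its own release at day 2, curing can start at day 2 and finishes at day 9.
Nothing blocks foundation pour, so it runs from day 0 to day 5.
Excavation has no prerequisites, so it starts at day 0 and finishes at day 10.
Framing cannot start until excavation (finishes day 10); curing (finishes day 9); foundation pour (finishes day 5). The controlling bound is day 10, so framing finishes at 10 + 9 = day 19.
Plumbing rough-in has to wait for framing (finishes day 19, plus 3-day gap → day 22); foundation pour (finishes day 5); curing (finishes day 9). The latest of these is day 22, so plumbing rough-in runs day 22 to 22 + 12 = day 34.

34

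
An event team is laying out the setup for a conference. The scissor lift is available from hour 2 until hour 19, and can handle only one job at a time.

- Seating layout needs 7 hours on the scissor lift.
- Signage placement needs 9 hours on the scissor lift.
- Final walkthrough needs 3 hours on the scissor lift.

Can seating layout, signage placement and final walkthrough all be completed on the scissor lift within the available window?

The scissor lift window is 19 − 2 = 17 hours.
Running back to back, the jobs need 7 + 9 + 3 = 19 hours on the scissor lift.
Since 19 > 17, they cannot all fit.

No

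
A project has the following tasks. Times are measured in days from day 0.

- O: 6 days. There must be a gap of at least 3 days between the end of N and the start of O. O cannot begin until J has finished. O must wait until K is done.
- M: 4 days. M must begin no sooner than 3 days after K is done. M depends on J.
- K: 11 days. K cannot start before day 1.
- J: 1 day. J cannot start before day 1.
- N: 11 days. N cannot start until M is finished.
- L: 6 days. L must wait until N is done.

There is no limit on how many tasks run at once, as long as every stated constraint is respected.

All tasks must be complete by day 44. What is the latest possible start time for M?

Nothing follows L; the deadline of day 44 is its only limit. It must start by 44 − 6 = day 38.
To finish by day 44, O (duration 6) must start no later than day 38.
N feeds L (must start by day 38); O (must start by day 38, minus 3-day gap → day 35). Taking the minimum, N must finish by day 35 and start by 35 − 11 = day 24.
M feeds into N (must start by day 24); so M must finish by day 24 and therefore start by day 20.

20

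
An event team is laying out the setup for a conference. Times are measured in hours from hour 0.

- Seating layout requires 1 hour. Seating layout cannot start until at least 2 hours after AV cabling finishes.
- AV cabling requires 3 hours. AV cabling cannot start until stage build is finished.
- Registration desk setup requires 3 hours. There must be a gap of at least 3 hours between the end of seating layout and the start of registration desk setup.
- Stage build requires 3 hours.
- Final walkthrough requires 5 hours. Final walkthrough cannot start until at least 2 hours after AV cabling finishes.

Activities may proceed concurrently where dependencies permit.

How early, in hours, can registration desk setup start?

Stage build can start immediately at hour 0; it finishes at hour 3.
AV cabling cannot begin until stage build (finishes hour 3). It runs from hour 3 to 3 + 3 = hour 6.
Seating layout waits on AV cabling (finishes hour 6, plus 2-hour gap → hour 8), so it starts at hour 8 and finishes at 8 + 1 = hour 9.
Registration desk setup waits on seating layout (finishes hour 9, plus 3-hour gap → hour 12), so the earliest it can start is hour 12.

12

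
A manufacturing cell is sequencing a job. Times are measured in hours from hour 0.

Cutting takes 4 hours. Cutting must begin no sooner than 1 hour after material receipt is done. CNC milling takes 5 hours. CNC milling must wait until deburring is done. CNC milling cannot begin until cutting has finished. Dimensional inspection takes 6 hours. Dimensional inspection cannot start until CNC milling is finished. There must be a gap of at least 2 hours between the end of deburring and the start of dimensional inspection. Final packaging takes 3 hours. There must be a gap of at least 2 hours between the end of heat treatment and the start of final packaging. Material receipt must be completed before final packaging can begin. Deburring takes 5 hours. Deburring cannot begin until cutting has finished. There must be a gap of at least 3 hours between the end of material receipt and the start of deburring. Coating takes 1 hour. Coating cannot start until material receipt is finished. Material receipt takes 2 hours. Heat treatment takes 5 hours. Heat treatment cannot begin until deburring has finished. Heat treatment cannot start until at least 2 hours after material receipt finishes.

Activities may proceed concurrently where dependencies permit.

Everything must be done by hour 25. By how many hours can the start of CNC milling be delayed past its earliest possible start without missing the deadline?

2

Material receipt has no prerequisites, so it starts at hour 0 and finishes at hour 2.
Cutting cannot begin until material receipt (finishes hour 2, plus 1-hour gap → hour 3). It runs from hour 3 to 3 + 4 = hour 7.
Deburring cannot start until cutting (finishes hour 7); material receipt (finishes hour 2, plus 3-hour gap → hour 5). The controlling bound is hour 7, so deburring finishes at 7 + 5 = hour 12.
CNC milling cannot start until deburring (finishes hour 12); cutting (finishes hour 7). The controlling bound is hour 12, so CNC milling finishes at 12 + 5 = hour 17.

Working backward from the deadline:
To finish by hour 25, dimensional inspection (duration 6) must start no later than hour 19.
CNC milling has to be done before dimensional inspection (must start by hour 19). That means finishing by hour 19, i.e. starting by 19 − 5 = hour 14.
So CNC milling can start as early as hour 12 and as late as hour 14, giving 14 − 12 = 2 hours of slack.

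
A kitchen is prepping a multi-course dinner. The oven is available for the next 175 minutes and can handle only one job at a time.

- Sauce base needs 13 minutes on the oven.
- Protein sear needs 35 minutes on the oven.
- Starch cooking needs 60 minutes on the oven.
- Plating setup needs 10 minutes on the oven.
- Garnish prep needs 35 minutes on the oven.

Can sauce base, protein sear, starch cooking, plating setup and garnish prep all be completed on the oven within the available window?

Running back to back, the jobs need 13 + 35 + 60 + 10 + 35 = 153 minutes on the oven.
Since 153 ≤ 175, they fit within the window.

Yes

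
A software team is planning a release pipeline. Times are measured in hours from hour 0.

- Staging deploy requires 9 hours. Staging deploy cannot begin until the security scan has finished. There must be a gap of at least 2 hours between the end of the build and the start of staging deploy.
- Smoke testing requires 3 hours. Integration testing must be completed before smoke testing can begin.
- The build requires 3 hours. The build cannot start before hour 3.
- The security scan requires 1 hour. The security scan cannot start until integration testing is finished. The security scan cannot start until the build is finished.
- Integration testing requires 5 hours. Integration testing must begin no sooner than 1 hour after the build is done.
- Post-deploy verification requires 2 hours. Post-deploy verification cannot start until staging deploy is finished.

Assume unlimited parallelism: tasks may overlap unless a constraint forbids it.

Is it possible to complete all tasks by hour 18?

The build waits on its own release at hour 3, so it starts at hour 3 and finishes at 3 + 3 = hour 6.
Integration testing waits on the build (finishes hour 6, plus 1-hour gap → hour 7), so it starts at hour 7 and finishes at 7 + 5 = hour 12.
After integration testing (finishes hour 12), smoke testing can start at hour 12 and finishes at hour 15.
The security scan needs all of integration testing (finishes hour 12); the build (finishes hour 6). That puts its earliest start at hour 12; it finishes at 12 + 1 = hour 13.
Staging deploy has to wait for the security scan (finishes hour 13); the build (finishes hour 6, plus 2-hour gap → hour 8). The latest of these is hour 13, so staging deploy runs hour 13 to 13 + 9 = hour 22.
Post-deploy verification cannot begin until staging deploy (finishes hour 22). It runs from hour 22 to 22 + 2 = hour 24.
The earliest everything can be done is hour 24, which is after the deadline of 18, so it is not possible.

No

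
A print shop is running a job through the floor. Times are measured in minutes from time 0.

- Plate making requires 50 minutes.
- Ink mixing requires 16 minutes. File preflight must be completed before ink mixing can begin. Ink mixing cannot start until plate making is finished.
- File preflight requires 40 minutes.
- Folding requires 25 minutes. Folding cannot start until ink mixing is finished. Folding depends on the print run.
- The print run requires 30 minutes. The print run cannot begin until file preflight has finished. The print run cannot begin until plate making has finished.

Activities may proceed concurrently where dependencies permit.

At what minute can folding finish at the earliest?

Plate making can start immediately at minute 0; it finishes at minute 50.
Nothing blocks file preflight, so it runs from minute 0 to minute 40.
The print run cannot start until file preflight (finishes minute 40); plate making (finishes minute 50). The controlling bound is minute 50, so the print run finishes at 50 + 30 = minute 80.
Ink mixing has to wait for file preflight (finishes minute 40); plate making (finishes minute 50). The latest of these is minute 50, so ink mixing runs minute 50 to 50 + 16 = minute 66.
For folding: ink mixing (finishes minute 66); the print run (finishes minute 80). Taking the maximum gives a start of minute 80, and it finishes at 80 + 25 = minute 105.

105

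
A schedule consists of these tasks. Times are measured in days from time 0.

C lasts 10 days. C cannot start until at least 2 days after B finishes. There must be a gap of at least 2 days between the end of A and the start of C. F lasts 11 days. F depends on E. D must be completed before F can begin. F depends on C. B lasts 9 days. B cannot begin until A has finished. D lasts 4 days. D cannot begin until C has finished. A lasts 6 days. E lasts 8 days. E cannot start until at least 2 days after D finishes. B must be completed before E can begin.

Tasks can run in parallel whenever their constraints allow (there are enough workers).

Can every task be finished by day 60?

A has no prerequisites, so it starts at day 0 and finishes at day 6.
After A (finishes day 6), B can start at day 6 and finishes at day 15.
For C: B (finishes day 15, plus 2-day gap → day 17); A (finishes day 6, plus 2-day gap → day 8). Taking the maximum gives a start of day 17, and it finishes at 17 + 10 = day 27.
D waits on C (finishes day 27), so it starts at day 27 and finishes at 27 + 4 = day 31.
For E: D (finishes day 31, plus 2-day gap → day 33); B (finishes day 15). Taking the maximum gives a start of day 33, and it finishes at 33 + 8 = day 41.
For F: E (finishes day 41); D (finishes day 31); C (finishes day 27). Taking the maximum gives a start of day 41, and it finishes at 41 + 11 = day 52.
Every task is finished by day 52, which is no later than the deadline of 60, so the schedule is feasible.

Yes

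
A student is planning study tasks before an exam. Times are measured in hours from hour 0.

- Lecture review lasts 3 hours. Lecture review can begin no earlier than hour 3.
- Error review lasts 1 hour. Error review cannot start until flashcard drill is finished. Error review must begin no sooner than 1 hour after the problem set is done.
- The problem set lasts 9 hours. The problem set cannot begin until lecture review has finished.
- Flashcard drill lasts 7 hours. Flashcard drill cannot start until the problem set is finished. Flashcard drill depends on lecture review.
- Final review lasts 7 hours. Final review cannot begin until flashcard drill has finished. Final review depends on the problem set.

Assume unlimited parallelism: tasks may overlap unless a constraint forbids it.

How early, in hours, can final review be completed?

29

After its own release at hour 3, lecture review can start at hour 3 and finishes at hour 6.
After lecture review (finishes hour 6), the problem set can start at hour 6 and finishes at hour 15.
Flashcard drill has to wait for the problem set (finishes hour 15); lecture review (finishes hour 6). The latest of these is hour 15, so flashcard drill runs hour 15 to 15 + 7 = hour 22.
For final review: flashcard drill (finishes hour 22); the problem set (finishes hour 15). Taking the maximum gives a start of hour 22, and it finishes at 22 + 7 = hour 29.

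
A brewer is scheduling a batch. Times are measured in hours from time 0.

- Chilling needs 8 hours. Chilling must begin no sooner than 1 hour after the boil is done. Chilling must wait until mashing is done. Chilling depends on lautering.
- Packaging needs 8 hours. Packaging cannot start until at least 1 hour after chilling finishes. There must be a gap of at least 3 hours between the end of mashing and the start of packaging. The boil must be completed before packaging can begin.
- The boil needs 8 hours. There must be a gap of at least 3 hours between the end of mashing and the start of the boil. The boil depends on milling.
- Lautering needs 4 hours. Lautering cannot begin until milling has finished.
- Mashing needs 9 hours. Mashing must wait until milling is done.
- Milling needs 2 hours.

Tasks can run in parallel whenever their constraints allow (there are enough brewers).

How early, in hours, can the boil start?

14

Nothing blocks milling, so it runs from hour 0 to hour 2.
Mashing waits on milling (finishes hour 2), so it starts at hour 2 and finishes at 2 + 9 = hour 11.
The boil waits on mashing (finishes hour 11, plus 3-hour gap → hour 14); milling (finishes hour 2). The latest of these is hour 14, which is the earliest the boil can start.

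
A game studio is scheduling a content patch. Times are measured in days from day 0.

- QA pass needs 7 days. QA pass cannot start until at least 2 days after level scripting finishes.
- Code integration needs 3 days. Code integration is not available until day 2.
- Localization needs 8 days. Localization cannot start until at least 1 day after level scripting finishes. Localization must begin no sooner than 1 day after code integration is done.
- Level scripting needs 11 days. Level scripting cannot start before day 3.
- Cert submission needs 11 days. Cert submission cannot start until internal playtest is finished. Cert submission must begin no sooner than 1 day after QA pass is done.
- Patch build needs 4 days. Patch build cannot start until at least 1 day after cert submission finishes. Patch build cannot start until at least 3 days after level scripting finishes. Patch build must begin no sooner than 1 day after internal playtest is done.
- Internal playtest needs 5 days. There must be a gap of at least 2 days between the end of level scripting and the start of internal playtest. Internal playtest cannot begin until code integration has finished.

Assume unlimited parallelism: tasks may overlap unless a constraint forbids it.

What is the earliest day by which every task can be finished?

40

After its own release at day 2, code integration can start at day 2 and finishes at day 5.
Level scripting cannot begin until its own release at day 3. It runs from day 3 to 3 + 11 = day 14.
QA pass waits on level scripting (finishes day 14, plus 2-day gap → day 16), so it starts at day 16 and finishes at 16 + 7 = day 23.
Localization needs all of level scripting (finishes day 14, plus 1-day gap → day 15); code integration (finishes day 5, plus 1-day gap → day 6). That puts its earliest start at day 15; it finishes at 15 + 8 = day 23.
Internal playtest has to wait for level scripting (finishes day 14, plus 2-day gap → day 16); code integration (finishes day 5). The latest of these is day 16, so internal playtest runs day 16 to 16 + 5 = day 21.
Cert submission has to wait for internal playtest (finishes day 21); QA pass (finishes day 23, plus 1-day gap → day 24). The latest of these is day 24, so cert submission runs day 24 to 24 + 11 = day 35.
Patch build cannot start until cert submission (finishes day 35, plus 1-day gap → day 36); level scripting (finishes day 14, plus 3-day gap → day 17); internal playtest (finishes day 21, plus 1-day gap → day 22). The controlling bound is day 36, so patch build finishes at 36 + 4 = day 40.
All tasks are finished once the last one completes. Finish times: Level scripting at 14, Code integration at 5, Internal playtest at 21, Localization at 23, QA pass at 23, Cert submission at 35, Patch build at 40. The latest is day 40.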